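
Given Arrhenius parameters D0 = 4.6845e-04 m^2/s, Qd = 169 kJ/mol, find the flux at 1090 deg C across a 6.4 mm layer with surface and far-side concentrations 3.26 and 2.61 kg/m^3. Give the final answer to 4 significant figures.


Step 1: D = D0 * exp(-Qd/(R*T))
T = 1090 + 273.15 = 1363.15 K
D = 4.6845e-04 * exp(-169e3 / (8.314 * 1363.15)) = 1.56497e-10 m^2/s
Step 2: J = D * (C1 - C2) / dx
J = 1.56497e-10 * (3.26 - 2.61) / 6.4e-03
J = 1.589e-08 kg/(m^2*s)


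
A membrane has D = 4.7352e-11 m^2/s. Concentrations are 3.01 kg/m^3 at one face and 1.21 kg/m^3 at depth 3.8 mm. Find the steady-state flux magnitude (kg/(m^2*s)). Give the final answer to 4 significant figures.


J = -D * (dC/dx) = D * (C1 - C2) / dx
J = 4.7352e-11 * (3.01 - 1.21) / 3.8e-03
J = 2.243e-08 kg/(m^2*s)


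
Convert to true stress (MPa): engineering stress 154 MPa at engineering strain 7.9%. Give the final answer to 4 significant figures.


sigma_true = sigma_eng * (1 + epsilon_eng)
sigma_true = 154 * (1 + 0.079)
sigma_true = 166.2 MPa


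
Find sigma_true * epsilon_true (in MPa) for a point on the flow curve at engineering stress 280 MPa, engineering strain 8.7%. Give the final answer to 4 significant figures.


sigma_true = sigma_eng * (1 + epsilon_eng)
sigma_true = 280 * (1 + 0.087) = 304.36 MPa
epsilon_true = ln(1 + epsilon_eng)
epsilon_true = ln(1 + 0.087) = 0.0834216
sigma_true * epsilon_true = 304.36 * 0.0834216 = 25.39 MPa


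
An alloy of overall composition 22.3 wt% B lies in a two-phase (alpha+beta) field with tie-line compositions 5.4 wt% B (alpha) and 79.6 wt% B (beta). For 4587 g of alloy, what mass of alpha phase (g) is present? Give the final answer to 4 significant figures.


f_alpha = (C_beta - C0) / (C_beta - C_alpha)
f_alpha = (79.6 - 22.3) / (79.6 - 5.4) = 0.772237
m_alpha = f_alpha * m_total = 0.772237 * 4587 = 3542 g


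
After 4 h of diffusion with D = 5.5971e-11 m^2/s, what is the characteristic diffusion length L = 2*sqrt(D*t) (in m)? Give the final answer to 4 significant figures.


t = 4 hr = 14400 s
Diffusion length = 2*sqrt(D*t)
= 2*sqrt(5.5971e-11 * 14400)
= 1.796e-03 m


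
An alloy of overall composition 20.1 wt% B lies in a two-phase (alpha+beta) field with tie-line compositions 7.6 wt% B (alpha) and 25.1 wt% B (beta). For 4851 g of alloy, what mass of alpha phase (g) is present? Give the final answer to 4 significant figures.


f_alpha = (C_beta - C0) / (C_beta - C_alpha)
f_alpha = (25.1 - 20.1) / (25.1 - 7.6) = 0.285714
m_alpha = f_alpha * m_total = 0.285714 * 4851 = 1386 g


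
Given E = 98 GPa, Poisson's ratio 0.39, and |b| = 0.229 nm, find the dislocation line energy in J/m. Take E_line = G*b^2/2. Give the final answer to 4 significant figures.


Step 1: G = E / (2*(1+nu))
G = 98 / (2*(1+0.39)) = 35.2518 GPa = 3.52518e+10 Pa
Step 2: E_line = G*b^2/2
b = 0.229 nm = 2.29e-10 m
E_line = 0.5 * 3.52518e+10 * (2.29e-10)^2 = 9.243e-10 J/m


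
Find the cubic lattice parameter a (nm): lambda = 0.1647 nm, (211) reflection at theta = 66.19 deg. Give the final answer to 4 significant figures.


d = lambda / (2*sin(theta))
d = 0.1647 / (2*sin(66.19 deg))
d = 0.0900109 nm
a = d * sqrt(h^2+k^2+l^2) = 0.0900109 * sqrt(6)
a = 0.2205 nm


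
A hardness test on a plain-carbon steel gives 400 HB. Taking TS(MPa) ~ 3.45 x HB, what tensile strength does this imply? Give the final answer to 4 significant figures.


TS (MPa) = 3.45 * HB
TS = 3.45 * 400
TS = 1380 MPa


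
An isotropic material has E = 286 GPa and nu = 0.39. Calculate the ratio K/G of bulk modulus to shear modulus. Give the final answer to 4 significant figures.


G = E / (2*(1+nu))
G = 286 / (2*(1+0.39)) = 102.878 GPa
K = E / (3*(1-2*nu))
K = 286 / (3*(1-2*0.39)) = 433.333 GPa
K/G = 433.333 / 102.878 = 4.212


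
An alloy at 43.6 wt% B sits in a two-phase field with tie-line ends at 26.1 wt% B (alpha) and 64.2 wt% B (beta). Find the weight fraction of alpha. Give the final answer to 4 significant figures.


f_alpha = (C_beta - C0) / (C_beta - C_alpha)
f_alpha = (64.2 - 43.6) / (64.2 - 26.1)
f_alpha = 0.5407


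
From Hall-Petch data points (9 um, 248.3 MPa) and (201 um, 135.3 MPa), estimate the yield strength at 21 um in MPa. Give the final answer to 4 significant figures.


sigma_y = sigma0 + k / sqrt(d)
1/sqrt(d1) = 1/sqrt(9e-06) = 333.333;  1/sqrt(d2) = 70.5346
k = (sigma1 - sigma2) / (1/sqrt(d1) - 1/sqrt(d2)) = (248.3 - 135.3) / (333.333 - 70.5346) = 0.429987 MPa*m^0.5
sigma0 = sigma1 - k/sqrt(d1) = 248.3 - 0.429987*333.333 = 104.971 MPa
sigma_y(d3) = 104.971 + 0.429987 / sqrt(2.1e-05) = 198.8 MPa


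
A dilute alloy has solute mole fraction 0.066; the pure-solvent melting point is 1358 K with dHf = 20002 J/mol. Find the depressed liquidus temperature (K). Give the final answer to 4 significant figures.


dT = R*Tm^2*x / dHf
dT = 8.314 * 1358^2 * 0.066 / 20002
dT = 50.5918 K
T_new = 1358 - 50.5918 = 1307 K


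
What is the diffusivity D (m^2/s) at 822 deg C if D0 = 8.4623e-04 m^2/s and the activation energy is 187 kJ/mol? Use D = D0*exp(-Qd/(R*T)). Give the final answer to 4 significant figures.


D = D0 * exp(-Qd / (R*T))
T = 1095.15 K
D = 8.4623e-04 * exp(-187e3 / (8.314 * 1095.15))
D = 1.018e-12 m^2/s


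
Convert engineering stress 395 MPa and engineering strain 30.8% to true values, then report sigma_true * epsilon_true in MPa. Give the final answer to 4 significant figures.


sigma_true = sigma_eng * (1 + epsilon_eng)
sigma_true = 395 * (1 + 0.308) = 516.66 MPa
epsilon_true = ln(1 + epsilon_eng)
epsilon_true = ln(1 + 0.308) = 0.268499
sigma_true * epsilon_true = 516.66 * 0.268499 = 138.7 MPa


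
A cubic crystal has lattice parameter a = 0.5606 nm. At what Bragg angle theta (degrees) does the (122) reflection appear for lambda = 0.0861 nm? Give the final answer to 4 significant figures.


d = a / sqrt(h^2+k^2+l^2)
d = 0.5606 / sqrt(9) = 0.186867 nm
lambda = 2*d*sin(theta)  =>  sin(theta) = lambda / (2*d)
sin(theta) = 0.0861 / (2 * 0.186867) = 0.230378
theta = 13.32 deg


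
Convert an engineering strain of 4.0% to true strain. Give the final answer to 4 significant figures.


epsilon_true = ln(1 + epsilon_eng)
epsilon_true = ln(1 + 0.04)
epsilon_true = 0.03922


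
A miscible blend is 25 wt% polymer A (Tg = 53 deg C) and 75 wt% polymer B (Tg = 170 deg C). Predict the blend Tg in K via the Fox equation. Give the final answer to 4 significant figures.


1/Tg = w1/Tg1 + w2/Tg2 (in Kelvin)
Tg1 = 326.15 K, Tg2 = 443.15 K
1/Tg = 0.25/326.15 + 0.75/443.15
Tg = 406.7 K


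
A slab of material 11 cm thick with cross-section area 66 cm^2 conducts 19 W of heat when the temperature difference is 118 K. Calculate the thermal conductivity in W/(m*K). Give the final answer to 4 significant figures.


k = Q*L / (A*dT)
L = 0.11 m, A = 6.6e-03 m^2
k = 19 * 0.11 / (6.6e-03 * 118)
k = 2.684 W/(m*K)


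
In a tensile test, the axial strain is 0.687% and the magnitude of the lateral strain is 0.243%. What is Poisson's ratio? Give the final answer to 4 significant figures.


nu = -epsilon_lat / epsilon_axial
Lateral strain is contraction (negative), so using magnitudes:
nu = 0.243 / 0.687
nu = 0.3537


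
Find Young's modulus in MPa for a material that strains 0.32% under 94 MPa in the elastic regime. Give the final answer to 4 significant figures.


E = sigma / epsilon
epsilon = 0.32% = 3.2e-03
E = 94 / 3.2e-03
E = 29380 MPa


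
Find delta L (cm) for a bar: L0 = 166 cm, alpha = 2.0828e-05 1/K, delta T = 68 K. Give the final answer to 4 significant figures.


dL = L0 * alpha * dT
dL = 166 * 2.0828e-05 * 68
dL = 0.2351 cm


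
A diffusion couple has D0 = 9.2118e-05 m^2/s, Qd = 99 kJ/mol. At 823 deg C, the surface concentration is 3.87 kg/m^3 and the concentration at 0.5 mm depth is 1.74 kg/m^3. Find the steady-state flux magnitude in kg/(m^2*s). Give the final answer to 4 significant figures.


Step 1: D = D0 * exp(-Qd/(R*T))
T = 823 + 273.15 = 1096.15 K
D = 9.2118e-05 * exp(-99e3 / (8.314 * 1096.15)) = 1.76419e-09 m^2/s
Step 2: J = D * (C1 - C2) / dx
J = 1.76419e-09 * (3.87 - 1.74) / 5e-04
J = 7.515e-06 kg/(m^2*s)


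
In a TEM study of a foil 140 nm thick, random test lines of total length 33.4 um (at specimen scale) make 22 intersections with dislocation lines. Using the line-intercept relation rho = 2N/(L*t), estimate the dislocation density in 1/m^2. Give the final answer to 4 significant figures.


rho = 2N / (L * t)
L = 33.4 um = 3.34e-05 m, t = 140 nm = 1.4e-07 m
rho = 2 * 22 / (3.34e-05 * 1.4e-07)
rho = 9.41e+12 1/m^2


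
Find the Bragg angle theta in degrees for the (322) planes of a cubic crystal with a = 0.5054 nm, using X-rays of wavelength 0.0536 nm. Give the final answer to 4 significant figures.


d = a / sqrt(h^2+k^2+l^2)
d = 0.5054 / sqrt(17) = 0.122578 nm
lambda = 2*d*sin(theta)  =>  sin(theta) = lambda / (2*d)
sin(theta) = 0.0536 / (2 * 0.122578) = 0.218637
theta = 12.63 deg


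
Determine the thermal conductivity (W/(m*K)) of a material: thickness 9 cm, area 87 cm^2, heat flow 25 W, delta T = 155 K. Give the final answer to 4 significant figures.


k = Q*L / (A*dT)
L = 0.09 m, A = 8.7e-03 m^2
k = 25 * 0.09 / (8.7e-03 * 155)
k = 1.669 W/(m*K)


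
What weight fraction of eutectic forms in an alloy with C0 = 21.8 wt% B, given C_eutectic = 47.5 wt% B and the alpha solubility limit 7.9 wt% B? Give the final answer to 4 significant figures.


f_primary = (C_e - C0) / (C_e - C_alpha_max)
f_primary = (47.5 - 21.8) / (47.5 - 7.9)
f_primary = 0.64899
f_eutectic = 1 - 0.64899 = 0.351


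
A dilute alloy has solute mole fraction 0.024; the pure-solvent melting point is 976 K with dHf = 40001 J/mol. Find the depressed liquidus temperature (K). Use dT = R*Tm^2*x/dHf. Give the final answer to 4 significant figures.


dT = R*Tm^2*x / dHf
dT = 8.314 * 976^2 * 0.024 / 40001
dT = 4.75171 K
T_new = 976 - 4.75171 = 971.2 K


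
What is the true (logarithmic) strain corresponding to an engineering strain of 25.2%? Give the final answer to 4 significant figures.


epsilon_true = ln(1 + epsilon_eng)
epsilon_true = ln(1 + 0.252)
epsilon_true = 0.2247


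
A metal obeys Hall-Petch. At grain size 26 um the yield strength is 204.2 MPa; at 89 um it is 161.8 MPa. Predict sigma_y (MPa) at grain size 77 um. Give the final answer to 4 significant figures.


sigma_y = sigma0 + k / sqrt(d)
1/sqrt(d1) = 1/sqrt(2.6e-05) = 196.116;  1/sqrt(d2) = 106
k = (sigma1 - sigma2) / (1/sqrt(d1) - 1/sqrt(d2)) = (204.2 - 161.8) / (196.116 - 106) = 0.470503 MPa*m^0.5
sigma0 = sigma1 - k/sqrt(d1) = 204.2 - 0.470503*196.116 = 111.927 MPa
sigma_y(d3) = 111.927 + 0.470503 / sqrt(7.7e-05) = 165.5 MPa


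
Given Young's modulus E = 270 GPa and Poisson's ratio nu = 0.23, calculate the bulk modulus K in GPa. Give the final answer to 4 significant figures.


K = E / (3*(1-2*nu))
K = 270 / (3*(1-2*0.23))
K = 166.7 GPa


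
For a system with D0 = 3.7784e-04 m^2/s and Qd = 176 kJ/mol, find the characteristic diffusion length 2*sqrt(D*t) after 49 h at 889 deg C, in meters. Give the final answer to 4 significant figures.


Step 1: D = D0 * exp(-Qd/(R*T))
T = 1162.15 K
D = 3.7784e-04 * exp(-176e3 / (8.314 * 1162.15)) = 4.63904e-12 m^2/s
Step 2: L = 2*sqrt(D*t)
t = 49 h = 176400 s
L = 2*sqrt(4.63904e-12 * 176400) = 1.809e-03 m


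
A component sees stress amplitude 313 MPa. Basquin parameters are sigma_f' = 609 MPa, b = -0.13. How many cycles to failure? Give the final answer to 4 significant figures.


sigma_a = sigma_f' * (2*Nf)^b
2*Nf = (sigma_a / sigma_f')^(1/b)
2*Nf = (313 / 609)^(1/-0.13)
2*Nf = 167.355
Nf = 83.68 cycles


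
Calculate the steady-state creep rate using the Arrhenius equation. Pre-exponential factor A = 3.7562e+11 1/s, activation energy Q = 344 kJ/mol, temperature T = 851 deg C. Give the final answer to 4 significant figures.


rate = A * exp(-Q / (R*T))
T = 851 + 273.15 = 1124.15 K
rate = 3.7562e+11 * exp(-344e3 / (8.314 * 1124.15))
rate = 3.89e-05 1/s


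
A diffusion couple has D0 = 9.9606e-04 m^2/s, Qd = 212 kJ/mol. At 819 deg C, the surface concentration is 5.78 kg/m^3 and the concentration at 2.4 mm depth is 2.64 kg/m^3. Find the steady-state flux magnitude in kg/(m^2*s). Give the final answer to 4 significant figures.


Step 1: D = D0 * exp(-Qd/(R*T))
T = 819 + 273.15 = 1092.15 K
D = 9.9606e-04 * exp(-212e3 / (8.314 * 1092.15)) = 7.21973e-14 m^2/s
Step 2: J = D * (C1 - C2) / dx
J = 7.21973e-14 * (5.78 - 2.64) / 2.4e-03
J = 9.446e-11 kg/(m^2*s)


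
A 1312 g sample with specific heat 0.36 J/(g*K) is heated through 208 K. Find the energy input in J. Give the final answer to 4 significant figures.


Q = m * cp * dT
Q = 1312 * 0.36 * 208
Q = 98240 J


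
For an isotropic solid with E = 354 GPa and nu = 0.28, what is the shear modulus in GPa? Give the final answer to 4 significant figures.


G = E / (2*(1+nu))
G = 354 / (2*(1+0.28))
G = 138.3 GPa


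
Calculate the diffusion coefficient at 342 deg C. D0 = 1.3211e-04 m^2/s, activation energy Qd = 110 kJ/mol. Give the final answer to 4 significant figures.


D = D0 * exp(-Qd / (R*T))
T = 615.15 K
D = 1.3211e-04 * exp(-110e3 / (8.314 * 615.15))
D = 6.027e-14 m^2/s


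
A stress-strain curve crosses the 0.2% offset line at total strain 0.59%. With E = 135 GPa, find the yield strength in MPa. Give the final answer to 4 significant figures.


Offset strain = 0.002
Elastic strain at yield = total_strain - offset = 5.9e-03 - 0.002 = 3.9e-03
sigma_y = E * elastic_strain = 135000 * 3.9e-03
sigma_y = 526.5 MPa


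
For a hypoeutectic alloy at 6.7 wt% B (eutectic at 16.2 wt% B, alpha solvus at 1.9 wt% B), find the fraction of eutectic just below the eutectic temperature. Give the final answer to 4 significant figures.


f_primary = (C_e - C0) / (C_e - C_alpha_max)
f_primary = (16.2 - 6.7) / (16.2 - 1.9)
f_primary = 0.664336
f_eutectic = 1 - 0.664336 = 0.3357


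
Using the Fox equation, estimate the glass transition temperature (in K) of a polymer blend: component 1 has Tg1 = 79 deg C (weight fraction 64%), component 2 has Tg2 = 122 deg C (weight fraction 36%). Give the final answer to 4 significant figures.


1/Tg = w1/Tg1 + w2/Tg2 (in Kelvin)
Tg1 = 352.15 K, Tg2 = 395.15 K
1/Tg = 0.64/352.15 + 0.36/395.15
Tg = 366.5 K


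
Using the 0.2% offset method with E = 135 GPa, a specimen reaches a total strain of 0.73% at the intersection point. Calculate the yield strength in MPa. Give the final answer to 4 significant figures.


Offset strain = 0.002
Elastic strain at yield = total_strain - offset = 7.3e-03 - 0.002 = 5.3e-03
sigma_y = E * elastic_strain = 135000 * 5.3e-03
sigma_y = 715.5 MPa


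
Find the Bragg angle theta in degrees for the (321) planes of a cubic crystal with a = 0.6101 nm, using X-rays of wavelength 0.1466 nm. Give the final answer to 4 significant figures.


d = a / sqrt(h^2+k^2+l^2)
d = 0.6101 / sqrt(14) = 0.163056 nm
lambda = 2*d*sin(theta)  =>  sin(theta) = lambda / (2*d)
sin(theta) = 0.1466 / (2 * 0.163056) = 0.449539
theta = 26.71 deg


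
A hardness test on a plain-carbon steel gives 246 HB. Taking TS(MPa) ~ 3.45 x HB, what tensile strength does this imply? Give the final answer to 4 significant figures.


TS (MPa) = 3.45 * HB
TS = 3.45 * 246
TS = 848.7 MPa


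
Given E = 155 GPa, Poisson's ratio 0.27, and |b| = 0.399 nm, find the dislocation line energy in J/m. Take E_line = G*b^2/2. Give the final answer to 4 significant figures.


Step 1: G = E / (2*(1+nu))
G = 155 / (2*(1+0.27)) = 61.0236 GPa = 6.10236e+10 Pa
Step 2: E_line = G*b^2/2
b = 0.399 nm = 3.99e-10 m
E_line = 0.5 * 6.10236e+10 * (3.99e-10)^2 = 4.858e-09 J/m


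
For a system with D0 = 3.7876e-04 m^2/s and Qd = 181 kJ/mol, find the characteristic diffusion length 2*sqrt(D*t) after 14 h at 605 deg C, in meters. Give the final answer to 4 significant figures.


Step 1: D = D0 * exp(-Qd/(R*T))
T = 878.15 K
D = 3.7876e-04 * exp(-181e3 / (8.314 * 878.15)) = 6.48076e-15 m^2/s
Step 2: L = 2*sqrt(D*t)
t = 14 h = 50400 s
L = 2*sqrt(6.48076e-15 * 50400) = 3.615e-05 m


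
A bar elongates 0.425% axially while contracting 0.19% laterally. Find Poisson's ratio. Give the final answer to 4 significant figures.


nu = -epsilon_lat / epsilon_axial
Lateral strain is contraction (negative), so using magnitudes:
nu = 0.19 / 0.425
nu = 0.4471


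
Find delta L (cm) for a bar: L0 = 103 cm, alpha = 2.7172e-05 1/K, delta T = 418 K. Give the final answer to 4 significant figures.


dL = L0 * alpha * dT
dL = 103 * 2.7172e-05 * 418
dL = 1.17 cm


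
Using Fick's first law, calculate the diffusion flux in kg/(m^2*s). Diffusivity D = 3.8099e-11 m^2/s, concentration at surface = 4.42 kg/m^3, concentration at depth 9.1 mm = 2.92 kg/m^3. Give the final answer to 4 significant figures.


J = -D * (dC/dx) = D * (C1 - C2) / dx
J = 3.8099e-11 * (4.42 - 2.92) / 9.1e-03
J = 6.28e-09 kg/(m^2*s)


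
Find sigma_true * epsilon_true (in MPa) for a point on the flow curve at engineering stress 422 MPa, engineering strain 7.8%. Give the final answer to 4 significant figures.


sigma_true = sigma_eng * (1 + epsilon_eng)
sigma_true = 422 * (1 + 0.078) = 454.916 MPa
epsilon_true = ln(1 + epsilon_eng)
epsilon_true = ln(1 + 0.078) = 0.0751075
sigma_true * epsilon_true = 454.916 * 0.0751075 = 34.17 MPa


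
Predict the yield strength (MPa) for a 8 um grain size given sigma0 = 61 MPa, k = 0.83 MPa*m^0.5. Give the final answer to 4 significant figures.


sigma_y = sigma0 + k / sqrt(d)
d = 8 um = 8e-06 m
sigma_y = 61 + 0.83 / sqrt(8e-06)
sigma_y = 354.4 MPa


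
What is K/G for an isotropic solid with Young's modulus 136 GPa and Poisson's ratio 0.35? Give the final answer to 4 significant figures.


G = E / (2*(1+nu))
G = 136 / (2*(1+0.35)) = 50.3704 GPa
K = E / (3*(1-2*nu))
K = 136 / (3*(1-2*0.35)) = 151.111 GPa
K/G = 151.111 / 50.3704 = 3


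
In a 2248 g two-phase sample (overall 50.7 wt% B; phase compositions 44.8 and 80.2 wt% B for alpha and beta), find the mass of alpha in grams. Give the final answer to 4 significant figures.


f_alpha = (C_beta - C0) / (C_beta - C_alpha)
f_alpha = (80.2 - 50.7) / (80.2 - 44.8) = 0.833333
m_alpha = f_alpha * m_total = 0.833333 * 2248 = 1873 g


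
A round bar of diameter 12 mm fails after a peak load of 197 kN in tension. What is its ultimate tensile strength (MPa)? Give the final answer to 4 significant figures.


A0 = pi*(d/2)^2 = pi*(12/2)^2 = 113.097 mm^2
UTS = F_max / A0 = 197*1000 / 113.097
UTS = 1742 MPa


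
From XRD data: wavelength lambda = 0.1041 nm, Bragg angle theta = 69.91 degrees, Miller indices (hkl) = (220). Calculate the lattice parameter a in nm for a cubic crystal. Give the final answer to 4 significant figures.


d = lambda / (2*sin(theta))
d = 0.1041 / (2*sin(69.91 deg))
d = 0.0554222 nm
a = d * sqrt(h^2+k^2+l^2) = 0.0554222 * sqrt(8)
a = 0.1568 nm


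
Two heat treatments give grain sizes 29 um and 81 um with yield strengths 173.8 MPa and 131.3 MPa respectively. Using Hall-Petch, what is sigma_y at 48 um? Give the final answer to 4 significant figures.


sigma_y = sigma0 + k / sqrt(d)
1/sqrt(d1) = 1/sqrt(2.9e-05) = 185.695;  1/sqrt(d2) = 111.111
k = (sigma1 - sigma2) / (1/sqrt(d1) - 1/sqrt(d2)) = (173.8 - 131.3) / (185.695 - 111.111) = 0.569826 MPa*m^0.5
sigma0 = sigma1 - k/sqrt(d1) = 173.8 - 0.569826*185.695 = 67.986 MPa
sigma_y(d3) = 67.986 + 0.569826 / sqrt(4.8e-05) = 150.2 MPa


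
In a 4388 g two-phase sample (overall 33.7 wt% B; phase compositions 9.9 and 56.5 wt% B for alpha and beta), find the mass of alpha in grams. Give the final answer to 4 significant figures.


f_alpha = (C_beta - C0) / (C_beta - C_alpha)
f_alpha = (56.5 - 33.7) / (56.5 - 9.9) = 0.48927
m_alpha = f_alpha * m_total = 0.48927 * 4388 = 2147 g


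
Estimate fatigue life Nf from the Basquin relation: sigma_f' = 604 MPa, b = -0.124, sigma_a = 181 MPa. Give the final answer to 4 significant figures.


sigma_a = sigma_f' * (2*Nf)^b
2*Nf = (sigma_a / sigma_f')^(1/b)
2*Nf = (181 / 604)^(1/-0.124)
2*Nf = 16620
Nf = 8310 cycles


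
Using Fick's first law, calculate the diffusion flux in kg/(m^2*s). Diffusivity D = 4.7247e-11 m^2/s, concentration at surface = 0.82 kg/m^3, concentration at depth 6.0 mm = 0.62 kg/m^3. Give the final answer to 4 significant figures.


J = -D * (dC/dx) = D * (C1 - C2) / dx
J = 4.7247e-11 * (0.82 - 0.62) / 6e-03
J = 1.575e-09 kg/(m^2*s)


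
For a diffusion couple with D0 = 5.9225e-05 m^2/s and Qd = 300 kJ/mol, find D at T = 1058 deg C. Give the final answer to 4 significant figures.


D = D0 * exp(-Qd / (R*T))
T = 1331.15 K
D = 5.9225e-05 * exp(-300e3 / (8.314 * 1331.15))
D = 1e-16 m^2/s


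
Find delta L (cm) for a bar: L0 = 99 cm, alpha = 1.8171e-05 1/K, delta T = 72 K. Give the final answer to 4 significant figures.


dL = L0 * alpha * dT
dL = 99 * 1.8171e-05 * 72
dL = 0.1295 cm


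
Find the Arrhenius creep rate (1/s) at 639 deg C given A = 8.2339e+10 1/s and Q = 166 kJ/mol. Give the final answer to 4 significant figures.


rate = A * exp(-Q / (R*T))
T = 639 + 273.15 = 912.15 K
rate = 8.2339e+10 * exp(-166e3 / (8.314 * 912.15))
rate = 25.66 1/s


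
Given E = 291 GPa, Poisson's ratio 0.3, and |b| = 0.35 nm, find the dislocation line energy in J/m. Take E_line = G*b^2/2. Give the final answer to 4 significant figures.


Step 1: G = E / (2*(1+nu))
G = 291 / (2*(1+0.3)) = 111.923 GPa = 1.11923e+11 Pa
Step 2: E_line = G*b^2/2
b = 0.35 nm = 3.5e-10 m
E_line = 0.5 * 1.11923e+11 * (3.5e-10)^2 = 6.855e-09 J/m


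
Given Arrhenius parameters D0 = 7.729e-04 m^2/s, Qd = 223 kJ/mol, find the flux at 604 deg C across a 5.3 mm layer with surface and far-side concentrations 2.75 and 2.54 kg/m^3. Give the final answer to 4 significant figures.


Step 1: D = D0 * exp(-Qd/(R*T))
T = 604 + 273.15 = 877.15 K
D = 7.729e-04 * exp(-223e3 / (8.314 * 877.15)) = 4.05418e-17 m^2/s
Step 2: J = D * (C1 - C2) / dx
J = 4.05418e-17 * (2.75 - 2.54) / 5.3e-03
J = 1.606e-15 kg/(m^2*s)


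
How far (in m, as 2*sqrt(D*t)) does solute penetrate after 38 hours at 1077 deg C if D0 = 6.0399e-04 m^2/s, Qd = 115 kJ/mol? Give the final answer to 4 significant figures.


Step 1: D = D0 * exp(-Qd/(R*T))
T = 1350.15 K
D = 6.0399e-04 * exp(-115e3 / (8.314 * 1350.15)) = 2.14657e-08 m^2/s
Step 2: L = 2*sqrt(D*t)
t = 38 h = 136800 s
L = 2*sqrt(2.14657e-08 * 136800) = 0.1084 m


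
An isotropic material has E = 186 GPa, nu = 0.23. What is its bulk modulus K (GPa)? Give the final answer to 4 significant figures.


K = E / (3*(1-2*nu))
K = 186 / (3*(1-2*0.23))
K = 114.8 GPa


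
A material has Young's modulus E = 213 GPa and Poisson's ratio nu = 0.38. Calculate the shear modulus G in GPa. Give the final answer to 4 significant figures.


G = E / (2*(1+nu))
G = 213 / (2*(1+0.38))
G = 77.17 GPa


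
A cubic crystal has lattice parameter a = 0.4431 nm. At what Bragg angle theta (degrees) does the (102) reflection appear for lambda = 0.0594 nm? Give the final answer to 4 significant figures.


d = a / sqrt(h^2+k^2+l^2)
d = 0.4431 / sqrt(5) = 0.19816 nm
lambda = 2*d*sin(theta)  =>  sin(theta) = lambda / (2*d)
sin(theta) = 0.0594 / (2 * 0.19816) = 0.149879
theta = 8.62 deg


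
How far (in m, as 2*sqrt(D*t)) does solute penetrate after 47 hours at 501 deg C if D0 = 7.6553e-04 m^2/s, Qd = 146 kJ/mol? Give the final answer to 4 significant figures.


Step 1: D = D0 * exp(-Qd/(R*T))
T = 774.15 K
D = 7.6553e-04 * exp(-146e3 / (8.314 * 774.15)) = 1.07763e-13 m^2/s
Step 2: L = 2*sqrt(D*t)
t = 47 h = 169200 s
L = 2*sqrt(1.07763e-13 * 169200) = 2.701e-04 m


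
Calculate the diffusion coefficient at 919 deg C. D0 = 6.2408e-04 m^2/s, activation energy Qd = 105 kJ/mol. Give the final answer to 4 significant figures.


D = D0 * exp(-Qd / (R*T))
T = 1192.15 K
D = 6.2408e-04 * exp(-105e3 / (8.314 * 1192.15))
D = 1.565e-08 m^2/s


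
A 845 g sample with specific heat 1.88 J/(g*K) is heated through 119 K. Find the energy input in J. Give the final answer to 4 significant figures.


Q = m * cp * dT
Q = 845 * 1.88 * 119
Q = 189000 J


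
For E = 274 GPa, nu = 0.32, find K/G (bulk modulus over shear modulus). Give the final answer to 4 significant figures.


G = E / (2*(1+nu))
G = 274 / (2*(1+0.32)) = 103.788 GPa
K = E / (3*(1-2*nu))
K = 274 / (3*(1-2*0.32)) = 253.704 GPa
K/G = 253.704 / 103.788 = 2.444


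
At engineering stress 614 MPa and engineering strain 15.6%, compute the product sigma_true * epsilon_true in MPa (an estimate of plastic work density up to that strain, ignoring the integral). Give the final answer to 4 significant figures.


sigma_true = sigma_eng * (1 + epsilon_eng)
sigma_true = 614 * (1 + 0.156) = 709.784 MPa
epsilon_true = ln(1 + epsilon_eng)
epsilon_true = ln(1 + 0.156) = 0.144966
sigma_true * epsilon_true = 709.784 * 0.144966 = 102.9 MPa


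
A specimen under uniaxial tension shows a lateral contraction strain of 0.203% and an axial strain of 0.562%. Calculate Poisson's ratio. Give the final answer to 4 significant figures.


nu = -epsilon_lat / epsilon_axial
Lateral strain is contraction (negative), so using magnitudes:
nu = 0.203 / 0.562
nu = 0.3612


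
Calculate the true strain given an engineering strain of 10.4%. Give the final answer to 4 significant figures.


epsilon_true = ln(1 + epsilon_eng)
epsilon_true = ln(1 + 0.104)
epsilon_true = 0.09894


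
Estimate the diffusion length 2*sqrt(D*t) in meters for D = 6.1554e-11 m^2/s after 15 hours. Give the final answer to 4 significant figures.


t = 15 hr = 54000 s
Diffusion length = 2*sqrt(D*t)
= 2*sqrt(6.1554e-11 * 54000)
= 3.646e-03 m


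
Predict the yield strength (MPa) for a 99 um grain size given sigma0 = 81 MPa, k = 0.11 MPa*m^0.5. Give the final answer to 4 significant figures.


sigma_y = sigma0 + k / sqrt(d)
d = 99 um = 9.9e-05 m
sigma_y = 81 + 0.11 / sqrt(9.9e-05)
sigma_y = 92.06 MPa


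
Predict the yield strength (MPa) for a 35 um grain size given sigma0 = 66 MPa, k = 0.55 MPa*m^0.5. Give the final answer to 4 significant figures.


sigma_y = sigma0 + k / sqrt(d)
d = 35 um = 3.5e-05 m
sigma_y = 66 + 0.55 / sqrt(3.5e-05)
sigma_y = 159 MPa


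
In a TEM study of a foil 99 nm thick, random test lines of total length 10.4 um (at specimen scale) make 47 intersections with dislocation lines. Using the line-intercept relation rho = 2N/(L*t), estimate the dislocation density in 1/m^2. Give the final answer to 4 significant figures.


rho = 2N / (L * t)
L = 10.4 um = 1.04e-05 m, t = 99 nm = 9.9e-08 m
rho = 2 * 47 / (1.04e-05 * 9.9e-08)
rho = 9.13e+13 1/m^2


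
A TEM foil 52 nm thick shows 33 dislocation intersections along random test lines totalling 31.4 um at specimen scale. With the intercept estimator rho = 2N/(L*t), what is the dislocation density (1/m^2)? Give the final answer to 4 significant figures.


rho = 2N / (L * t)
L = 31.4 um = 3.14e-05 m, t = 52 nm = 5.2e-08 m
rho = 2 * 33 / (3.14e-05 * 5.2e-08)
rho = 4.042e+13 1/m^2


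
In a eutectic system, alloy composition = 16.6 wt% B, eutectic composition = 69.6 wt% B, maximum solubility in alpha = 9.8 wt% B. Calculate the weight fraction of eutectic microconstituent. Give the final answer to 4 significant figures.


f_primary = (C_e - C0) / (C_e - C_alpha_max)
f_primary = (69.6 - 16.6) / (69.6 - 9.8)
f_primary = 0.886288
f_eutectic = 1 - 0.886288 = 0.1137


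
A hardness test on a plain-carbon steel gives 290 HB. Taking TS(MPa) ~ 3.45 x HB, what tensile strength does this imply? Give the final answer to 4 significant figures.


TS (MPa) = 3.45 * HB
TS = 3.45 * 290
TS = 1001 MPa


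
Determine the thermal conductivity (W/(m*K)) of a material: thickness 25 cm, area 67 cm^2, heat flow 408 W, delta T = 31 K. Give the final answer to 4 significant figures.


k = Q*L / (A*dT)
L = 0.25 m, A = 6.7e-03 m^2
k = 408 * 0.25 / (6.7e-03 * 31)
k = 491.1 W/(m*K)


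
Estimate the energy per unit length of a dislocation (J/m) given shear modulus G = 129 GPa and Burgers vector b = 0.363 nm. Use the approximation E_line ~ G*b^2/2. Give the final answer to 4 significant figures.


E = G*b^2/2
b = 0.363 nm = 3.63e-10 m
G = 129 GPa = 1.29e+11 Pa
E = 0.5 * 1.29e+11 * (3.63e-10)^2
E = 8.499e-09 J/m


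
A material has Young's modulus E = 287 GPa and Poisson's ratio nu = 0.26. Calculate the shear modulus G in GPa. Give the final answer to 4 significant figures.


G = E / (2*(1+nu))
G = 287 / (2*(1+0.26))
G = 113.9 GPa


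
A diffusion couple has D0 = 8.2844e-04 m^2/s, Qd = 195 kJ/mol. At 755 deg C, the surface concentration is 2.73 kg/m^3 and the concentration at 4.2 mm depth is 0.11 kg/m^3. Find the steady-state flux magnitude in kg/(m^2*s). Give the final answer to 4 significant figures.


Step 1: D = D0 * exp(-Qd/(R*T))
T = 755 + 273.15 = 1028.15 K
D = 8.2844e-04 * exp(-195e3 / (8.314 * 1028.15)) = 1.02572e-13 m^2/s
Step 2: J = D * (C1 - C2) / dx
J = 1.02572e-13 * (2.73 - 0.11) / 4.2e-03
J = 6.399e-11 kg/(m^2*s)


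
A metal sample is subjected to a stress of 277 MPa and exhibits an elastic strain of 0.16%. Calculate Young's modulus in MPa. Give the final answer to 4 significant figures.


E = sigma / epsilon
epsilon = 0.16% = 1.6e-03
E = 277 / 1.6e-03
E = 173100 MPa


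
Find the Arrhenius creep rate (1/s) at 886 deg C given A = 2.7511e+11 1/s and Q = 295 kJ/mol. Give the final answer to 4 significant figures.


rate = A * exp(-Q / (R*T))
T = 886 + 273.15 = 1159.15 K
rate = 2.7511e+11 * exp(-295e3 / (8.314 * 1159.15))
rate = 0.01398 1/s


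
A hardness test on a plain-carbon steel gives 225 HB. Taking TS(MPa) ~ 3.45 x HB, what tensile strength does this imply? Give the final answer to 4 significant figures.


TS (MPa) = 3.45 * HB
TS = 3.45 * 225
TS = 776.3 MPa


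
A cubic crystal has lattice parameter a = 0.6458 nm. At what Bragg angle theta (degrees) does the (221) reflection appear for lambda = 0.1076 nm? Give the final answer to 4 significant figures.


d = a / sqrt(h^2+k^2+l^2)
d = 0.6458 / sqrt(9) = 0.215267 nm
lambda = 2*d*sin(theta)  =>  sin(theta) = lambda / (2*d)
sin(theta) = 0.1076 / (2 * 0.215267) = 0.249923
theta = 14.47 deg


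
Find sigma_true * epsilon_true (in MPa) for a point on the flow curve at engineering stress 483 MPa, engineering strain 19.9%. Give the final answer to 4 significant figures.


sigma_true = sigma_eng * (1 + epsilon_eng)
sigma_true = 483 * (1 + 0.199) = 579.117 MPa
epsilon_true = ln(1 + epsilon_eng)
epsilon_true = ln(1 + 0.199) = 0.181488
sigma_true * epsilon_true = 579.117 * 0.181488 = 105.1 MPa


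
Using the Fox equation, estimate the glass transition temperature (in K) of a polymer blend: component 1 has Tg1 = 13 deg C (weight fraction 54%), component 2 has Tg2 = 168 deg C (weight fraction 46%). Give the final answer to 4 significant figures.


1/Tg = w1/Tg1 + w2/Tg2 (in Kelvin)
Tg1 = 286.15 K, Tg2 = 441.15 K
1/Tg = 0.54/286.15 + 0.46/441.15
Tg = 341.3 K


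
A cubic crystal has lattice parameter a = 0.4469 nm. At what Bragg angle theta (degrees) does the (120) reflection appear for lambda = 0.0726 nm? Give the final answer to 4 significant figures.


d = a / sqrt(h^2+k^2+l^2)
d = 0.4469 / sqrt(5) = 0.19986 nm
lambda = 2*d*sin(theta)  =>  sin(theta) = lambda / (2*d)
sin(theta) = 0.0726 / (2 * 0.19986) = 0.181627
theta = 10.46 deg


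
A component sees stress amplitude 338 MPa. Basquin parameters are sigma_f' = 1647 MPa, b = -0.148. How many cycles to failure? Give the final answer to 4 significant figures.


sigma_a = sigma_f' * (2*Nf)^b
2*Nf = (sigma_a / sigma_f')^(1/b)
2*Nf = (338 / 1647)^(1/-0.148)
2*Nf = 44375.3
Nf = 22190 cycles


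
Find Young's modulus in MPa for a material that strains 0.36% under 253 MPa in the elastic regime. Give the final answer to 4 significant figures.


E = sigma / epsilon
epsilon = 0.36% = 3.6e-03
E = 253 / 3.6e-03
E = 70280 MPa


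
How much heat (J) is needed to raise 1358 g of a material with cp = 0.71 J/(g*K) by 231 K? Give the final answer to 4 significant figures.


Q = m * cp * dT
Q = 1358 * 0.71 * 231
Q = 222700 J


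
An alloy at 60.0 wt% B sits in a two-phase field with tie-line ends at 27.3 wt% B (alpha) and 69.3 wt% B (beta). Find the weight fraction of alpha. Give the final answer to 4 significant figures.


f_alpha = (C_beta - C0) / (C_beta - C_alpha)
f_alpha = (69.3 - 60.0) / (69.3 - 27.3)
f_alpha = 0.2214


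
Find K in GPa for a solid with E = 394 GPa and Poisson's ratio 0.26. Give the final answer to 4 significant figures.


K = E / (3*(1-2*nu))
K = 394 / (3*(1-2*0.26))
K = 273.6 GPa


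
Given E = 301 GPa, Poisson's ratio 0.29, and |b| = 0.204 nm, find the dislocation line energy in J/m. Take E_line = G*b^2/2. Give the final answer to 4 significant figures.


Step 1: G = E / (2*(1+nu))
G = 301 / (2*(1+0.29)) = 116.667 GPa = 1.16667e+11 Pa
Step 2: E_line = G*b^2/2
b = 0.204 nm = 2.04e-10 m
E_line = 0.5 * 1.16667e+11 * (2.04e-10)^2 = 2.428e-09 J/m


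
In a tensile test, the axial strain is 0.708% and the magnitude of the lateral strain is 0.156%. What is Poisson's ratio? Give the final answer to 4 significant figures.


nu = -epsilon_lat / epsilon_axial
Lateral strain is contraction (negative), so using magnitudes:
nu = 0.156 / 0.708
nu = 0.2203


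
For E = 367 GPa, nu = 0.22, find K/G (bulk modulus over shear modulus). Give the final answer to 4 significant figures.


G = E / (2*(1+nu))
G = 367 / (2*(1+0.22)) = 150.41 GPa
K = E / (3*(1-2*nu))
K = 367 / (3*(1-2*0.22)) = 218.452 GPa
K/G = 218.452 / 150.41 = 1.452


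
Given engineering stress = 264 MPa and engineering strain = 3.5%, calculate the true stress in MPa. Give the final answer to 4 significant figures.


sigma_true = sigma_eng * (1 + epsilon_eng)
sigma_true = 264 * (1 + 0.035)
sigma_true = 273.2 MPa


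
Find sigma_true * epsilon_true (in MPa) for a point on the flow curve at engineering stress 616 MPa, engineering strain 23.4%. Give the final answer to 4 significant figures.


sigma_true = sigma_eng * (1 + epsilon_eng)
sigma_true = 616 * (1 + 0.234) = 760.144 MPa
epsilon_true = ln(1 + epsilon_eng)
epsilon_true = ln(1 + 0.234) = 0.210261
sigma_true * epsilon_true = 760.144 * 0.210261 = 159.8 MPa


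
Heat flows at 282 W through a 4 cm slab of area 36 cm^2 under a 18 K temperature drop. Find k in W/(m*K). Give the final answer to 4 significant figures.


k = Q*L / (A*dT)
L = 0.04 m, A = 3.6e-03 m^2
k = 282 * 0.04 / (3.6e-03 * 18)
k = 174.1 W/(m*K)


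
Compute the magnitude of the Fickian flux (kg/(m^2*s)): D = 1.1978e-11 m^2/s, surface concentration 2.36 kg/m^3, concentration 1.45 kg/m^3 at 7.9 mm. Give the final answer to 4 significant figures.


J = -D * (dC/dx) = D * (C1 - C2) / dx
J = 1.1978e-11 * (2.36 - 1.45) / 7.9e-03
J = 1.38e-09 kg/(m^2*s)


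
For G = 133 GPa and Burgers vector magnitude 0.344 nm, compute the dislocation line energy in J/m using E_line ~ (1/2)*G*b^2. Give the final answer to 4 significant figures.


E = G*b^2/2
b = 0.344 nm = 3.44e-10 m
G = 133 GPa = 1.33e+11 Pa
E = 0.5 * 1.33e+11 * (3.44e-10)^2
E = 7.869e-09 J/m


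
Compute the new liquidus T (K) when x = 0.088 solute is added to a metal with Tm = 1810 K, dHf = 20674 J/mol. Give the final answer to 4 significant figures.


dT = R*Tm^2*x / dHf
dT = 8.314 * 1810^2 * 0.088 / 20674
dT = 115.938 K
T_new = 1810 - 115.938 = 1694 K


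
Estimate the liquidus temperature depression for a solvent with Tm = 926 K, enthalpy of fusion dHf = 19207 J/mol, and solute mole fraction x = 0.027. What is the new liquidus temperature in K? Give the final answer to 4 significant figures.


dT = R*Tm^2*x / dHf
dT = 8.314 * 926^2 * 0.027 / 19207
dT = 10.0216 K
T_new = 926 - 10.0216 = 916 K


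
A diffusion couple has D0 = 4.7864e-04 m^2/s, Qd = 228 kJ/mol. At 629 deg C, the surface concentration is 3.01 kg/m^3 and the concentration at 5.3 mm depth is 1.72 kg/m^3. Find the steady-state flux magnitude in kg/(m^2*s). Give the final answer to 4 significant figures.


Step 1: D = D0 * exp(-Qd/(R*T))
T = 629 + 273.15 = 902.15 K
D = 4.7864e-04 * exp(-228e3 / (8.314 * 902.15)) = 3.00811e-17 m^2/s
Step 2: J = D * (C1 - C2) / dx
J = 3.00811e-17 * (3.01 - 1.72) / 5.3e-03
J = 7.322e-15 kg/(m^2*s)


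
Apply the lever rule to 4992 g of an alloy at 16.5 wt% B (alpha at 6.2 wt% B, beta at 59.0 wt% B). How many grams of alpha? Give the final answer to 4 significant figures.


f_alpha = (C_beta - C0) / (C_beta - C_alpha)
f_alpha = (59.0 - 16.5) / (59.0 - 6.2) = 0.804924
m_alpha = f_alpha * m_total = 0.804924 * 4992 = 4018 g


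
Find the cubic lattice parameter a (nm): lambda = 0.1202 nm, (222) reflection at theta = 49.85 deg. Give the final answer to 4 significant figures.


d = lambda / (2*sin(theta))
d = 0.1202 / (2*sin(49.85 deg))
d = 0.078628 nm
a = d * sqrt(h^2+k^2+l^2) = 0.078628 * sqrt(12)
a = 0.2724 nm


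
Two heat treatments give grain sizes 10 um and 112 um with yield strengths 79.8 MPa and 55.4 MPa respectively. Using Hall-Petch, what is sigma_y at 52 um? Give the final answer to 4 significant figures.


sigma_y = sigma0 + k / sqrt(d)
1/sqrt(d1) = 1/sqrt(1e-05) = 316.228;  1/sqrt(d2) = 94.4911
k = (sigma1 - sigma2) / (1/sqrt(d1) - 1/sqrt(d2)) = (79.8 - 55.4) / (316.228 - 94.4911) = 0.11004 MPa*m^0.5
sigma0 = sigma1 - k/sqrt(d1) = 79.8 - 0.11004*316.228 = 45.0022 MPa
sigma_y(d3) = 45.0022 + 0.11004 / sqrt(5.2e-05) = 60.26 MPa


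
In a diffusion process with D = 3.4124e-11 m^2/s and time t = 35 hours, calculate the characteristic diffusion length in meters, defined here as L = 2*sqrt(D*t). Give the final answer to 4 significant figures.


t = 35 hr = 126000 s
Diffusion length = 2*sqrt(D*t)
= 2*sqrt(3.4124e-11 * 126000)
= 4.147e-03 m


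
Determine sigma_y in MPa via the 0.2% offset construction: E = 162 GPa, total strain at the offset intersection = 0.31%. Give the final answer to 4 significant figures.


Offset strain = 0.002
Elastic strain at yield = total_strain - offset = 3.1e-03 - 0.002 = 1.1e-03
sigma_y = E * elastic_strain = 162000 * 1.1e-03
sigma_y = 178.2 MPa


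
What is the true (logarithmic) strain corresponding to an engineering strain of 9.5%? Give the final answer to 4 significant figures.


epsilon_true = ln(1 + epsilon_eng)
epsilon_true = ln(1 + 0.095)
epsilon_true = 0.09075


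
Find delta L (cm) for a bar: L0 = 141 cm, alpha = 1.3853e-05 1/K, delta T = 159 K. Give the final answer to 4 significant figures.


dL = L0 * alpha * dT
dL = 141 * 1.3853e-05 * 159
dL = 0.3106 cm


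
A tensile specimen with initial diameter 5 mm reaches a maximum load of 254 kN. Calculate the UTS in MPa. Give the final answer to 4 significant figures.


A0 = pi*(d/2)^2 = pi*(5/2)^2 = 19.635 mm^2
UTS = F_max / A0 = 254*1000 / 19.635
UTS = 12940 MPa


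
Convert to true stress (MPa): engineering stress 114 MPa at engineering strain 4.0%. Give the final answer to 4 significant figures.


sigma_true = sigma_eng * (1 + epsilon_eng)
sigma_true = 114 * (1 + 0.04)
sigma_true = 118.6 MPa


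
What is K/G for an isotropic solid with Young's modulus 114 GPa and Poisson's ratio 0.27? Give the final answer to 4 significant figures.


G = E / (2*(1+nu))
G = 114 / (2*(1+0.27)) = 44.8819 GPa
K = E / (3*(1-2*nu))
K = 114 / (3*(1-2*0.27)) = 82.6087 GPa
K/G = 82.6087 / 44.8819 = 1.841


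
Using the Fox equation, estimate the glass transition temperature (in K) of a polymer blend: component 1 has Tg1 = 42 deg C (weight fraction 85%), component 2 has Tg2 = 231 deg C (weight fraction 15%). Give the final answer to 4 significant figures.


1/Tg = w1/Tg1 + w2/Tg2 (in Kelvin)
Tg1 = 315.15 K, Tg2 = 504.15 K
1/Tg = 0.85/315.15 + 0.15/504.15
Tg = 333.9 K


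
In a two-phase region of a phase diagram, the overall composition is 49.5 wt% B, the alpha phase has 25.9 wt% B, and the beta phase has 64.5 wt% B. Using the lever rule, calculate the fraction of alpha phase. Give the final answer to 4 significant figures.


f_alpha = (C_beta - C0) / (C_beta - C_alpha)
f_alpha = (64.5 - 49.5) / (64.5 - 25.9)
f_alpha = 0.3886


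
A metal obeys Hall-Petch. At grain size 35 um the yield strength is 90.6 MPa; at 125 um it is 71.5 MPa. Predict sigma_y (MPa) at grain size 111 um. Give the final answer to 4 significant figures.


sigma_y = sigma0 + k / sqrt(d)
1/sqrt(d1) = 1/sqrt(3.5e-05) = 169.031;  1/sqrt(d2) = 89.4427
k = (sigma1 - sigma2) / (1/sqrt(d1) - 1/sqrt(d2)) = (90.6 - 71.5) / (169.031 - 89.4427) = 0.239986 MPa*m^0.5
sigma0 = sigma1 - k/sqrt(d1) = 90.6 - 0.239986*169.031 = 50.035 MPa
sigma_y(d3) = 50.035 + 0.239986 / sqrt(1.11e-04) = 72.81 MPa
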